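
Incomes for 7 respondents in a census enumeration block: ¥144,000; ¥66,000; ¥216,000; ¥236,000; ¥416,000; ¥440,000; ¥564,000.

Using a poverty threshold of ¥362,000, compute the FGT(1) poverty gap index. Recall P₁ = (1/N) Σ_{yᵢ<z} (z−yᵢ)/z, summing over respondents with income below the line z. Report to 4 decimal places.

0.3102

Below the line: ¥66,000, ¥144,000, ¥216,000, ¥236,000 (q = 4 of N = 7).
Gap ratios (z−y)/z: (362000−66000)/362000 = 0.8177; (362000−144000)/362000 = 0.6022; (362000−216000)/362000 = 0.4033; (362000−236000)/362000 = 0.3481.
Σ = 2.171271. Dividing by the full population N = 7 gives P₁ = 0.3102.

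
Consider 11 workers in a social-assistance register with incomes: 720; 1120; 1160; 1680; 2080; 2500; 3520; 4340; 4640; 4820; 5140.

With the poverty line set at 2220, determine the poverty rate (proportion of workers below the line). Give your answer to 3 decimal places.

0.455

5 of the 11 workers have income below 2220.
H = 5/11 = 0.455.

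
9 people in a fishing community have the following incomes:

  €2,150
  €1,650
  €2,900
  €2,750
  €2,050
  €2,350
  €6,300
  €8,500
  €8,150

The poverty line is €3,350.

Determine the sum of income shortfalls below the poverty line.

€6,250

Below z: €1,650, €2,050, €2,150, €2,350, €2,750, €2,900 (q = 6 of N = 9).
Individual gaps: 3350−1650 = 1700; 3350−2050 = 1300; 3350−2150 = 1200; 3350−2350 = 1000; 3350−2750 = 600; 3350−2900 = 450.
Aggregate gap = €6,250.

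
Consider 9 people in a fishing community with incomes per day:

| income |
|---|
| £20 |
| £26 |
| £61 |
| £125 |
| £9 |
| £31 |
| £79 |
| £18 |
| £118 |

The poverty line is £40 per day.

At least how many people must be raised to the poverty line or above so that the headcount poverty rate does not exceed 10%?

Currently q = 5 of N = 9 are below the line (H = 0.556).
A headcount ratio of at most 10% allows at most ⌊0.10 × 9⌋ = 0 poor people.
So at least 5 − 0 = 5 must be lifted.

5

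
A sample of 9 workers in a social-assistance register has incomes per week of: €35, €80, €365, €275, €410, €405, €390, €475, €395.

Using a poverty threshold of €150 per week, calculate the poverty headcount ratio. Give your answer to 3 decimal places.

0.222

2 of the 9 workers have income below €150.
H = 2/9 = 0.222.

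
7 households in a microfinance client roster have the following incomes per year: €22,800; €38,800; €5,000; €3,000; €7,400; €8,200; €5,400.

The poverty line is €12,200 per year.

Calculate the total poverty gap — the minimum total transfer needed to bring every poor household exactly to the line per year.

Poor units: €3,000, €5,000, €5,400, €7,400, €8,200 (q = 5 of N = 7).
Individual gaps: 12200−3000 = 9200; 12200−5000 = 7200; 12200−5400 = 6800; 12200−7400 = 4800; 12200−8200 = 4000.
Aggregate gap = €32,000.

€32,000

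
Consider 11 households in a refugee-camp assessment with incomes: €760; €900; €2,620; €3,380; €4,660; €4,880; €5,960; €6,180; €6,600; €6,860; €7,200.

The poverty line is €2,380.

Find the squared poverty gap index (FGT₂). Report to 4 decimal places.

Below z: €760, €900 (q = 2 of N = 11).
Normalized shortfalls: (2380−760)/2380 = 0.6807; (2380−900)/2380 = 0.6218.
Squared: 0.4633; 0.3867.
Sum = 0.850011; P₂ = 0.850011 / 11 = 0.0773.

0.0773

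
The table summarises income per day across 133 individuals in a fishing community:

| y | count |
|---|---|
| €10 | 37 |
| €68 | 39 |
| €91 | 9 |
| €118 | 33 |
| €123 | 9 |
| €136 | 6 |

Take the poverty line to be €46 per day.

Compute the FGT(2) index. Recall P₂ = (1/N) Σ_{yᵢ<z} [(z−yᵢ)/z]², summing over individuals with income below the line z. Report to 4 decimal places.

Poor units: 37×€10 (q = 37 of N = 133).
Normalized shortfalls: (46−10)/46 = 0.7826 (×37).
Squared: 0.6125 (×37).
Sum = 22.661626; P₂ = 22.661626 / 133 = 0.1704.

0.1704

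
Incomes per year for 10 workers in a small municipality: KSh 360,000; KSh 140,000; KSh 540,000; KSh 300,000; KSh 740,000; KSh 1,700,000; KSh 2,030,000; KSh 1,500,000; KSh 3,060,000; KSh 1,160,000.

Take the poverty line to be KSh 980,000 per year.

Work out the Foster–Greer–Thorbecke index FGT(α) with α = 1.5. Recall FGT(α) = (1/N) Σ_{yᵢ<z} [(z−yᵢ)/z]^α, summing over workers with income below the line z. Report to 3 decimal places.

Poor units: KSh 140,000, KSh 300,000, KSh 360,000, KSh 540,000, KSh 740,000 (q = 5 of N = 10).
Gap ratios (z−y)/z: (980000−140000)/980000 = 0.8571; (980000−300000)/980000 = 0.6939; (980000−360000)/980000 = 0.6327; (980000−540000)/980000 = 0.4490; (980000−740000)/980000 = 0.2449.
Raised to α = 1.5: 0.79356; 0.57800; 0.50321; 0.30084; 0.12119.
Sum = 2.296800; FGT(1.5) = 2.296800 / 10 = 0.230.

0.230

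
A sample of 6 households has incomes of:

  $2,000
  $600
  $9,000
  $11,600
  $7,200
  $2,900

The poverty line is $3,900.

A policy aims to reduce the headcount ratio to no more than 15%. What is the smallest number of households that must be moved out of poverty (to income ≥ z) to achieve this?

Currently q = 3 of N = 6 are below the line (H = 0.500).
A headcount ratio of at most 15% allows at most ⌊0.15 × 6⌋ = 0 poor households.
So at least 3 − 0 = 3 must be lifted.

3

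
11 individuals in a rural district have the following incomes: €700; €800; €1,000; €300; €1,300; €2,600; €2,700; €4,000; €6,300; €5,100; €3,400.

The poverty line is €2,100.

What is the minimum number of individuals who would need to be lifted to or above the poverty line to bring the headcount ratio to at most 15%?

4

5 of the 11 individuals are poor, so H = 5/11 = 0.455.
A headcount ratio of at most 15% allows at most ⌊0.15 × 11⌋ = 1 poor individuals.
So at least 5 − 1 = 4 must be lifted.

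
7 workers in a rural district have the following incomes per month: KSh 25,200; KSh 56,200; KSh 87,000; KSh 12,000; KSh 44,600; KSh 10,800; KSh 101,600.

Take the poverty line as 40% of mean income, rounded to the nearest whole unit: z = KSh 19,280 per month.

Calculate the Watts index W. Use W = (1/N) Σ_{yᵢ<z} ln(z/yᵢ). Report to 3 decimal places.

0.151

Below z: KSh 10,800, KSh 12,000 (q = 2 of N = 7).
Log shortfalls: ln(19280/10800) = 0.5795; ln(19280/12000) = 0.4742.
W = 1.053684 / 7 = 0.151.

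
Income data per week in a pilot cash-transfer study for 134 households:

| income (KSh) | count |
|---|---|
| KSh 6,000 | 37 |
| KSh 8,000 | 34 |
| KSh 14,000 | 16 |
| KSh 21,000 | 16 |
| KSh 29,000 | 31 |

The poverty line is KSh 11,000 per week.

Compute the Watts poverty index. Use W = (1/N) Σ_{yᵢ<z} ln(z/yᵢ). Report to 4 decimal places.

0.2482

Poor units: 37×KSh 6,000, 34×KSh 8,000 (q = 71 of N = 134).
ln(z/y) terms: ln(11000/6000) = 0.6061 (×37); ln(11000/8000) = 0.3185 (×34).
W = 33.254452 / 134 = 0.2482.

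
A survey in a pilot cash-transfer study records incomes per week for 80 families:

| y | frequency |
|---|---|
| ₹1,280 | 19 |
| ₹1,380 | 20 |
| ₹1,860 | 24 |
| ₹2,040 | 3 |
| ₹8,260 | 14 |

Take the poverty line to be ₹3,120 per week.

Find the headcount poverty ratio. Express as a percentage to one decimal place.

66 of the 80 families have income below ₹3,120.
H = 66/80 = 82.5%.

82.5%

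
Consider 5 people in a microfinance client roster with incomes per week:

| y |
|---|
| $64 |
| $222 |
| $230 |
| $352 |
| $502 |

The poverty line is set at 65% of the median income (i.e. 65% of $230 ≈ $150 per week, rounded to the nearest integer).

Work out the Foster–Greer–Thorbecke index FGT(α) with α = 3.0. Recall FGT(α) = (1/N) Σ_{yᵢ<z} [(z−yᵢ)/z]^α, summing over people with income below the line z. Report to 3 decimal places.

0.038

Below the line: $64 (q = 1 of N = 5).
Shortfall ratios: (150−64)/150 = 0.5733.
Raised to α = 3.0: 0.18846.
Sum = 0.188461; FGT(3.0) = 0.188461 / 5 = 0.038.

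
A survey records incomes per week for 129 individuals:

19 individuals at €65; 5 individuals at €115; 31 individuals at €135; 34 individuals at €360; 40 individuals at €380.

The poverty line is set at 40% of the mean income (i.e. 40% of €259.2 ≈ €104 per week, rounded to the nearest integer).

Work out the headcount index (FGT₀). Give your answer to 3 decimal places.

0.147

19 of the 129 individuals have income below €104.
H = 19/129 = 0.147.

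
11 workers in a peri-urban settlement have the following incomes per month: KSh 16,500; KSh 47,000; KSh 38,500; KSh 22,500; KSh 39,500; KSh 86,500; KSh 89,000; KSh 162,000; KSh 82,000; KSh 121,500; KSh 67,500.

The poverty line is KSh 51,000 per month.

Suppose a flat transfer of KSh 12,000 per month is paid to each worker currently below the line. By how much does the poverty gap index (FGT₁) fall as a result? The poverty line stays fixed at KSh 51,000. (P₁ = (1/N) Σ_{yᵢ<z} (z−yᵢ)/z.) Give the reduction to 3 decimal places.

0.092

Before: below the line — KSh 16,500, KSh 22,500, KSh 38,500, KSh 39,500, KSh 47,000; poverty gap index (FGT₁) = 0.16221.
After the KSh 12,000 transfer: below the line — KSh 28,500, KSh 34,500, KSh 50,500; poverty gap index (FGT₁) = 0.07041.
Reduction = 0.16221 − 0.07041 = 0.092.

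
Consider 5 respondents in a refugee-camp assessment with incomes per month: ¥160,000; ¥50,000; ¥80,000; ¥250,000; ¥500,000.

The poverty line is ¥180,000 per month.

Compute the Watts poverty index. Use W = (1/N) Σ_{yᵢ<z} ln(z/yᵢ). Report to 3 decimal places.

Below the line: ¥50,000, ¥80,000, ¥160,000 (q = 3 of N = 5).
Log shortfalls: ln(180000/50000) = 1.2809; ln(180000/80000) = 0.8109; ln(180000/160000) = 0.1178.
W = 2.209647 / 5 = 0.442.

0.442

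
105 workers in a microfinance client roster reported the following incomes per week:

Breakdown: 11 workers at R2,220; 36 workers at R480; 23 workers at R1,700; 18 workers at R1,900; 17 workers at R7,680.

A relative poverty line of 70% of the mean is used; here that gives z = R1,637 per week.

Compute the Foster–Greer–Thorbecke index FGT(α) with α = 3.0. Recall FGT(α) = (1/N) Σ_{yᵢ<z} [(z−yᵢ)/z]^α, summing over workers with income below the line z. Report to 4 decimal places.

0.1211

Incomes under z: 36×R480 (q = 36 of N = 105).
Shortfall ratios: (1637−480)/1637 = 0.7068 (×36).
Raised to α = 3.0: 0.35306 (×36).
Sum = 12.710322; FGT(3.0) = 12.710322 / 105 = 0.1211.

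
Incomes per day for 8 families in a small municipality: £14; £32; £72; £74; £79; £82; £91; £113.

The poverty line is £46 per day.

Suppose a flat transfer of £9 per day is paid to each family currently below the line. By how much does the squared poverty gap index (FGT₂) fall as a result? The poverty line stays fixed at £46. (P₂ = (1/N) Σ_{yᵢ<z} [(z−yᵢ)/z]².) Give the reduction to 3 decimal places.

0.039

Before: below the line — £14, £32; squared poverty gap index (FGT₂) = 0.07207.
After the £9 transfer: below the line — £23, £41; squared poverty gap index (FGT₂) = 0.03273.
Reduction = 0.07207 − 0.03273 = 0.039.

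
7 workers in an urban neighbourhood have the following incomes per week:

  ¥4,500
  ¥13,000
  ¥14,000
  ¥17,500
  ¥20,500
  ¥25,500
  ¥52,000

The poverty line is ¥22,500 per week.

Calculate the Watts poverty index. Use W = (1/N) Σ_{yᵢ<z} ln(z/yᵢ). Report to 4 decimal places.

Poor units: ¥4,500, ¥13,000, ¥14,000, ¥17,500, ¥20,500 (q = 5 of N = 7).
Log shortfalls: ln(22500/4500) = 1.6094; ln(22500/13000) = 0.5486; ln(22500/14000) = 0.4745; ln(22500/17500) = 0.2513; ln(22500/20500) = 0.0931.
W = 2.976867 / 7 = 0.4253.

0.4253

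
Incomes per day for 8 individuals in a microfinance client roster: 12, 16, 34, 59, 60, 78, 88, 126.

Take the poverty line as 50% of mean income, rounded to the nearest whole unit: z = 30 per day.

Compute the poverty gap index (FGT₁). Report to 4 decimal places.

Incomes under z: 12, 16 (q = 2 of N = 8).
Normalized shortfalls: (30−12)/30 = 0.6000; (30−16)/30 = 0.4667.
Sum of shortfalls = 1.066667; P₁ averages over all N: 1.066667 / 8 = 0.1333.

0.1333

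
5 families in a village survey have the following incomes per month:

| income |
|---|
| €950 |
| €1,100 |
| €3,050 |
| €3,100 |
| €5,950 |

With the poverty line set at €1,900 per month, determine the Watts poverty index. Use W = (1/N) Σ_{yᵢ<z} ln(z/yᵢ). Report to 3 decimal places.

0.248

Incomes under z: €950, €1,100 (q = 2 of N = 5).
ln(z/y) terms: ln(1900/950) = 0.6931; ln(1900/1100) = 0.5465.
W = 1.239691 / 5 = 0.248.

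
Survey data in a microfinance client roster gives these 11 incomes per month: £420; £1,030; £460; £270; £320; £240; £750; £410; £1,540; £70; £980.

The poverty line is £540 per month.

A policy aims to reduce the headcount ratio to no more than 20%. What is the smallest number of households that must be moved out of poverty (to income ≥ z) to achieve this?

5

7 of the 11 households are poor, so H = 7/11 = 0.636.
A headcount ratio of at most 20% allows at most ⌊0.20 × 11⌋ = 2 poor households.
So at least 7 − 2 = 5 must be lifted.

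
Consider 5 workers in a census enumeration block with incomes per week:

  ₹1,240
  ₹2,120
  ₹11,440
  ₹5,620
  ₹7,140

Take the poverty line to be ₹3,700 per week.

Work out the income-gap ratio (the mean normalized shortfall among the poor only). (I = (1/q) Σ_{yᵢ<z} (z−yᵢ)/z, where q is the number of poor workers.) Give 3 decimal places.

0.546

Below the line: ₹1,240, ₹2,120 (q = 2 of N = 5).
Relative gaps: 0.6649, 0.4270; sum = 1.091892.
The income-gap ratio divides by q (the poor only): 1.091892 / 2 = 0.546.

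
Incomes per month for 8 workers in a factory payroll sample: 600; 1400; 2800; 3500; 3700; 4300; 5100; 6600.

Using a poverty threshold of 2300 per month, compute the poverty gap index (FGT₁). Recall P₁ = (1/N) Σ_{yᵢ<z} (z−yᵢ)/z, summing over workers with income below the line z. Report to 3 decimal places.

0.141

Below the line: 600, 1400 (q = 2 of N = 8).
Gap ratios (z−y)/z: (2300−600)/2300 = 0.7391; (2300−1400)/2300 = 0.3913.
Σ = 1.130435. Dividing by the full population N = 8 gives P₁ = 0.141.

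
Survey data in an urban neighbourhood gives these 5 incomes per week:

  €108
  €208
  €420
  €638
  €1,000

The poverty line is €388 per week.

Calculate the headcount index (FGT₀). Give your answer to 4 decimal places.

0.4000

2 of the 5 workers have income below €388.
H = 2/5 = 0.4000.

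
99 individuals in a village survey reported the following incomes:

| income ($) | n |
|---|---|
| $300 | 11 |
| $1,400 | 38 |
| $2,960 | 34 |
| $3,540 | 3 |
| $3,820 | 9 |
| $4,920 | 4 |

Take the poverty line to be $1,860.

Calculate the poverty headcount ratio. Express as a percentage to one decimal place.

49 of the 99 individuals have income below $1,860.
H = 49/99 = 49.5%.

49.5%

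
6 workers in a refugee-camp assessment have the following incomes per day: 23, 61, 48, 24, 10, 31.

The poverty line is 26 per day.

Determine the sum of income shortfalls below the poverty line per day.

Below z: 10, 23, 24 (q = 3 of N = 6).
Individual gaps: 26−10 = 16; 26−23 = 3; 26−24 = 2.
Aggregate gap = 21.

21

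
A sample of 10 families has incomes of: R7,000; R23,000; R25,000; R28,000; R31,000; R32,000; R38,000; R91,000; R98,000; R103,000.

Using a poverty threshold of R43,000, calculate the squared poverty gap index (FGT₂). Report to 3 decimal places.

0.137

Below the line: R7,000, R23,000, R25,000, R28,000, R31,000, R32,000, R38,000 (q = 7 of N = 10).
Gap ratios (z−y)/z: (43000−7000)/43000 = 0.8372; (43000−23000)/43000 = 0.4651; (43000−25000)/43000 = 0.4186; (43000−28000)/43000 = 0.3488; (43000−31000)/43000 = 0.2791; (43000−32000)/43000 = 0.2558; (43000−38000)/43000 = 0.1163.
Squared: 0.7009; 0.2163; 0.1752; 0.1217; 0.0779; 0.0654; 0.0135.
Sum = 1.371011; P₂ = 1.371011 / 10 = 0.137.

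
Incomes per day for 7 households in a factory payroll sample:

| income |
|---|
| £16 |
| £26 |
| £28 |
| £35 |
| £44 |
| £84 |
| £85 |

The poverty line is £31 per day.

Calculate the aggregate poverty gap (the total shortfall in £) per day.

Below z: £16, £26, £28 (q = 3 of N = 7).
Individual gaps: 31−16 = 15; 31−26 = 5; 31−28 = 3.
Aggregate gap = £23.

£23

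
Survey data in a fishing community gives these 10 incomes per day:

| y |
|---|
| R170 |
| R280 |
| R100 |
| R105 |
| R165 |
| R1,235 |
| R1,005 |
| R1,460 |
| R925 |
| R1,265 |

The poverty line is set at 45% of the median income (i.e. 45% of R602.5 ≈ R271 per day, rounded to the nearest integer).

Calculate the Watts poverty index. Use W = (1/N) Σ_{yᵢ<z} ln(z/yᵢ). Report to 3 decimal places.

Below z: R100, R105, R165, R170 (q = 4 of N = 10).
Log shortfalls: ln(271/100) = 0.9969; ln(271/105) = 0.9482; ln(271/165) = 0.4962; ln(271/170) = 0.4663.
W = 2.907601 / 10 = 0.291.

0.291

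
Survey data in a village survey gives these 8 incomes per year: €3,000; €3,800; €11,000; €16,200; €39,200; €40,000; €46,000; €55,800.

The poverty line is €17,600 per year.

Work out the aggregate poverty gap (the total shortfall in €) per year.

€36,400

Below the line: €3,000, €3,800, €11,000, €16,200 (q = 4 of N = 8).
Individual gaps: 17600−3000 = 14600; 17600−3800 = 13800; 17600−11000 = 6600; 17600−16200 = 1400.
Aggregate gap = €36,400.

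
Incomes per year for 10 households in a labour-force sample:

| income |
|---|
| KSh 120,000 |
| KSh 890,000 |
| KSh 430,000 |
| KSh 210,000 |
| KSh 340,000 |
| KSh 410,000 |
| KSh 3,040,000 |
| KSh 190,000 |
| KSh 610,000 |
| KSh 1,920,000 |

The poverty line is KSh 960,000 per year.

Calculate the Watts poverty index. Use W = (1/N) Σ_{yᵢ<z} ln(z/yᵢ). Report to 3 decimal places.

Poor units: KSh 120,000, KSh 190,000, KSh 210,000, KSh 340,000, KSh 410,000, KSh 430,000, KSh 610,000, KSh 890,000 (q = 8 of N = 10).
ln(z/y) terms: ln(960000/120000) = 2.0794; ln(960000/190000) = 1.6199; ln(960000/210000) = 1.5198; ln(960000/340000) = 1.0380; ln(960000/410000) = 0.8508; ln(960000/430000) = 0.8031; ln(960000/610000) = 0.4535; ln(960000/890000) = 0.0757.
W = 8.440275 / 10 = 0.844.

0.844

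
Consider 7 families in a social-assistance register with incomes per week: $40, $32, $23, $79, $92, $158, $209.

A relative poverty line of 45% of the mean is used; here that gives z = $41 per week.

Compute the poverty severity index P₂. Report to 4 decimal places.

Below the line: $23, $32, $40 (q = 3 of N = 7).
Relative gaps: (41−23)/41 = 0.4390; (41−32)/41 = 0.2195; (41−40)/41 = 0.0244.
Squared: 0.1927; 0.0482; 0.0006.
Sum = 0.241523; P₂ = 0.241523 / 7 = 0.0345.

0.0345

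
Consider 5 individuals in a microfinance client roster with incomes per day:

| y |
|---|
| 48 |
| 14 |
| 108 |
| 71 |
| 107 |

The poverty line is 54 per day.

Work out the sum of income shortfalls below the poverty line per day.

Poor units: 14, 48 (q = 2 of N = 5).
Individual gaps: 54−14 = 40; 54−48 = 6.
Aggregate gap = 46.

46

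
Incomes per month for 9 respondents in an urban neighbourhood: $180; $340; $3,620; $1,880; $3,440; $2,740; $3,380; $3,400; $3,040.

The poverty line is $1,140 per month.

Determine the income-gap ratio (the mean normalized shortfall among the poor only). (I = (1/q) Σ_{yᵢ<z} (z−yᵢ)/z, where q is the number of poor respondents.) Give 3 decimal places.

0.772

Below the line: $180, $340 (q = 2 of N = 9).
Shortfall ratios (z−y)/z: 0.8421, 0.7018; sum = 1.543860.
The income-gap ratio divides by q (the poor only): 1.543860 / 2 = 0.772.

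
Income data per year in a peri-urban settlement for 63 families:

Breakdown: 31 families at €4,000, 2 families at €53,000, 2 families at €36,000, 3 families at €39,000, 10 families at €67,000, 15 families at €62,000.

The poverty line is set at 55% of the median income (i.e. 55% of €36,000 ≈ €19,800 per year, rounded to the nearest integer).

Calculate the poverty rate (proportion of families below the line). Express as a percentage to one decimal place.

49.2%

31 of the 63 families have income below €19,800.
H = 31/63 = 49.2%.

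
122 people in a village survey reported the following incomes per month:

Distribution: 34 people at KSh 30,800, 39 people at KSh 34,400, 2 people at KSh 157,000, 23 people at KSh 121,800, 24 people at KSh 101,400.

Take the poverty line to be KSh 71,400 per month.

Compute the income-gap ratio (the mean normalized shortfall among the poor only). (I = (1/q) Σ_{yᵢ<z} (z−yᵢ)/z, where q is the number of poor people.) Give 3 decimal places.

Incomes under z: 34×KSh 30,800, 39×KSh 34,400 (q = 73 of N = 122).
Relative gaps: 0.5686 (×34), 0.5182 (×39); sum = 39.543417.
I averages over the q = 73 poor units only: 39.543417 / 73 = 0.542.

0.542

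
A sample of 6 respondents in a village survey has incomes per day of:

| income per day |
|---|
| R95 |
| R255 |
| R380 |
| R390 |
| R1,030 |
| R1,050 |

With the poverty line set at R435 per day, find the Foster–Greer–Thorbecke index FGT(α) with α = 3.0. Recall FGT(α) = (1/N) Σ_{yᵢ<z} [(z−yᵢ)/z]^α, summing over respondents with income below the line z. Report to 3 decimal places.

0.092

Below z: R95, R255, R380, R390 (q = 4 of N = 6).
Normalized shortfalls: (435−95)/435 = 0.7816; (435−255)/435 = 0.4138; (435−380)/435 = 0.1264; (435−390)/435 = 0.1034.
Raised to α = 3.0: 0.47750; 0.07085; 0.00202; 0.00111.
Sum = 0.551475; FGT(3.0) = 0.551475 / 6 = 0.092.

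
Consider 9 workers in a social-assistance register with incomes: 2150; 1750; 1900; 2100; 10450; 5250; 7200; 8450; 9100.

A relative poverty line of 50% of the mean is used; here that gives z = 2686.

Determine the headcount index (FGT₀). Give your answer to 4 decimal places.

0.4444

4 of the 9 workers have income below 2686.
H = 4/9 = 0.4444.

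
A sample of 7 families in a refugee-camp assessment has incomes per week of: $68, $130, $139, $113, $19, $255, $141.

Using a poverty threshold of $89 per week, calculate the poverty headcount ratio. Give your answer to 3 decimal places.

2 of the 7 families have income below $89.
H = 2/7 = 0.286.

0.286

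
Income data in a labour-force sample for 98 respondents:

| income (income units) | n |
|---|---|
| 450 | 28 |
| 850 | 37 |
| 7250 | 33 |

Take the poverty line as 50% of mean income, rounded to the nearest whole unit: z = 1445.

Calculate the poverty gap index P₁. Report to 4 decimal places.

0.3522

Poor units: 28×450, 37×850 (q = 65 of N = 98).
Normalized shortfalls: (1445−450)/1445 = 0.6886 (×28); (1445−850)/1445 = 0.4118 (×37).
Sum of shortfalls = 34.515571; P₁ averages over all N: 34.515571 / 98 = 0.3522.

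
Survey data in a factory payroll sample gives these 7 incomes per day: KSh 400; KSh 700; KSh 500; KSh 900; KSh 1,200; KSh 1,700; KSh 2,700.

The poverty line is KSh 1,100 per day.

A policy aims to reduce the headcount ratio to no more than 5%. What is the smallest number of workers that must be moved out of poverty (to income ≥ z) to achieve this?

4 of the 7 workers are poor, so H = 4/7 = 0.571.
A headcount ratio of at most 5% allows at most ⌊0.05 × 7⌋ = 0 poor workers.
So at least 4 − 0 = 4 must be lifted.

4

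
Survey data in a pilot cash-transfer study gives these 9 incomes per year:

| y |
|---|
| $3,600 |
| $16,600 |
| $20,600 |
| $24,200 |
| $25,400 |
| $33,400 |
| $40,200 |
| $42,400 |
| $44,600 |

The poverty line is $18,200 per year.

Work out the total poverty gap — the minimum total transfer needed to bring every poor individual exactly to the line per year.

Below z: $3,600, $16,600 (q = 2 of N = 9).
Individual gaps: 18200−3600 = 14600; 18200−16600 = 1600.
Aggregate gap = $16,200.

$16,200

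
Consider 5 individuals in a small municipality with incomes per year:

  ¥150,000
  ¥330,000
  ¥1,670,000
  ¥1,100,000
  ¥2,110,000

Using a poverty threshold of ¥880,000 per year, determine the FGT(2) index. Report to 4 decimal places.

0.2158

Incomes under z: ¥150,000, ¥330,000 (q = 2 of N = 5).
Normalized shortfalls: (880000−150000)/880000 = 0.8295; (880000−330000)/880000 = 0.6250.
Squared: 0.6881; 0.3906.
Sum = 1.078771; P₂ = 1.078771 / 5 = 0.2158.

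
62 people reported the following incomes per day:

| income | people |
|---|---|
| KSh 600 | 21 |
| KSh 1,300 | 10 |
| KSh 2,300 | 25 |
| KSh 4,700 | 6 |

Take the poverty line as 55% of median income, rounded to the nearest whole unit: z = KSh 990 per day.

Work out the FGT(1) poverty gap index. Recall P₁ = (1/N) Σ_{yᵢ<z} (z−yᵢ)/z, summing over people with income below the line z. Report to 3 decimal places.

Below the line: 21×KSh 600 (q = 21 of N = 62).
Relative gaps: (990−600)/990 = 0.3939 (×21).
Sum of shortfalls = 8.272727; P₁ averages over all N: 8.272727 / 62 = 0.133.

0.133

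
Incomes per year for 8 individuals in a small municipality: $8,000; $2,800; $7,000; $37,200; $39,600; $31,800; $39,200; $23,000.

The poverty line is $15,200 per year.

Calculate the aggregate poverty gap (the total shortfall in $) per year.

$27,800

Below the line: $2,800, $7,000, $8,000 (q = 3 of N = 8).
Individual gaps: 15200−2800 = 12400; 15200−7000 = 8200; 15200−8000 = 7200.
Aggregate gap = $27,800.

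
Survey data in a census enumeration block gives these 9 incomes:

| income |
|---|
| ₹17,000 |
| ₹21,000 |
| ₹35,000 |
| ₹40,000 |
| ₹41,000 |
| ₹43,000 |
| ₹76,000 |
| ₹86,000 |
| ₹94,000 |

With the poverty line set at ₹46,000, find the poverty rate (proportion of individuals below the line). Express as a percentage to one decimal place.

6 of the 9 individuals have income below ₹46,000.
H = 6/9 = 66.7%.

66.7%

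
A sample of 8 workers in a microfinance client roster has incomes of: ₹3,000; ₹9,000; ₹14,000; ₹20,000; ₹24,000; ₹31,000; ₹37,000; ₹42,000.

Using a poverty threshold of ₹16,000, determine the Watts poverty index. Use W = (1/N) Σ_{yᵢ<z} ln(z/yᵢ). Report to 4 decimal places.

Poor units: ₹3,000, ₹9,000, ₹14,000 (q = 3 of N = 8).
Log shortfalls: ln(16000/3000) = 1.6740; ln(16000/9000) = 0.5754; ln(16000/14000) = 0.1335.
W = 2.382872 / 8 = 0.2979.

0.2979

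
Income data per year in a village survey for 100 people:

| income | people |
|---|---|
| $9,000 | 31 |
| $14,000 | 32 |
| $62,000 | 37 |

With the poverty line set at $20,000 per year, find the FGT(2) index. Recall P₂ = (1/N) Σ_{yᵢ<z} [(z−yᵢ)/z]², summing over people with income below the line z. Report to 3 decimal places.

0.123

Poor units: 31×$9,000, 32×$14,000 (q = 63 of N = 100).
Normalized shortfalls: (20000−9000)/20000 = 0.5500 (×31); (20000−14000)/20000 = 0.3000 (×32).
Squared: 0.3025 (×31); 0.0900 (×32).
Sum = 12.257500; P₂ = 12.257500 / 100 = 0.123.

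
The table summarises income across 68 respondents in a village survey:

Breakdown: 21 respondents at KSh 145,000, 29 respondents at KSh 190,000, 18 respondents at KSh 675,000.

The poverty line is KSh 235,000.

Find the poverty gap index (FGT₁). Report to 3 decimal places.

0.200

Incomes under z: 21×KSh 145,000, 29×KSh 190,000 (q = 50 of N = 68).
Relative gaps: (235000−145000)/235000 = 0.3830 (×21); (235000−190000)/235000 = 0.1915 (×29).
Σ = 13.595745. Dividing by the full population N = 68 gives P₁ = 0.200.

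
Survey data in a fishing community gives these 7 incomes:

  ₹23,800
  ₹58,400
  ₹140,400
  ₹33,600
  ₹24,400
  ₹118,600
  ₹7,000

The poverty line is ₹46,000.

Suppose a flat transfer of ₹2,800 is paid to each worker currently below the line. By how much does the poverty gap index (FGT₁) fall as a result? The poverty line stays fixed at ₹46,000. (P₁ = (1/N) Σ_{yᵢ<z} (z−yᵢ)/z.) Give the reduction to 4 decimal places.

0.0348

Before: below the line — ₹7,000, ₹23,800, ₹24,400, ₹33,600; poverty gap index (FGT₁) = 0.295652.
After the ₹2,800 transfer: below the line — ₹9,800, ₹26,600, ₹27,200, ₹36,400; poverty gap index (FGT₁) = 0.260870.
Reduction = 0.295652 − 0.260870 = 0.0348.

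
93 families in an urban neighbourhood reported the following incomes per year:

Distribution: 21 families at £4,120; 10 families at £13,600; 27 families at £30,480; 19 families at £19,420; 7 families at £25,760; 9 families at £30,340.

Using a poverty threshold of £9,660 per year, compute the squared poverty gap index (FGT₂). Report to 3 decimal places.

Incomes under z: 21×£4,120 (q = 21 of N = 93).
Shortfall ratios: (9660−4120)/9660 = 0.5735 (×21).
Squared: 0.3289 (×21).
Sum = 6.906922; P₂ = 6.906922 / 93 = 0.074.

0.074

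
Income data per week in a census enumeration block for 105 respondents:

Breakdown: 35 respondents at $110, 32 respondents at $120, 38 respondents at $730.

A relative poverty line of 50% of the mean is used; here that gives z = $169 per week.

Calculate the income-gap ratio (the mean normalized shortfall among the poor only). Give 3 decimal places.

0.321

Incomes under z: 35×$110, 32×$120 (q = 67 of N = 105).
Relative gaps: 0.3491 (×35), 0.2899 (×32); sum = 21.497041.
The income-gap ratio divides by q (the poor only): 21.497041 / 67 = 0.321.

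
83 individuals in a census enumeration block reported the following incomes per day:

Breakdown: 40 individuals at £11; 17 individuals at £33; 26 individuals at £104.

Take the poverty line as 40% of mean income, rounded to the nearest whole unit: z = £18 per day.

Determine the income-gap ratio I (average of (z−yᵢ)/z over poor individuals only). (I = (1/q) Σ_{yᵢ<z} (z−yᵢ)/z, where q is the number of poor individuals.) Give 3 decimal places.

0.389

Below the line: 40×£11 (q = 40 of N = 83).
Shortfall ratios (z−y)/z: 0.3889 (×40); sum = 15.555556.
The income-gap ratio divides by q (the poor only): 15.555556 / 40 = 0.389.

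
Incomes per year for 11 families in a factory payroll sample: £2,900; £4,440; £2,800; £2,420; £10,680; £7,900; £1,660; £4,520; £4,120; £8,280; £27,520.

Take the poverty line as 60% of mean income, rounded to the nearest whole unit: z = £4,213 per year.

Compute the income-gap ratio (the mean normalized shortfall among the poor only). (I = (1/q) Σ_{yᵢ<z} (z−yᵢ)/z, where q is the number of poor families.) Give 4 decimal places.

0.3401

Below z: £1,660, £2,420, £2,800, £2,900, £4,120 (q = 5 of N = 11).
Shortfall ratios (z−y)/z: 0.6060, 0.4256, 0.3354, 0.3117, 0.0221; sum = 1.700688.
The income-gap ratio divides by q (the poor only): 1.700688 / 5 = 0.3401.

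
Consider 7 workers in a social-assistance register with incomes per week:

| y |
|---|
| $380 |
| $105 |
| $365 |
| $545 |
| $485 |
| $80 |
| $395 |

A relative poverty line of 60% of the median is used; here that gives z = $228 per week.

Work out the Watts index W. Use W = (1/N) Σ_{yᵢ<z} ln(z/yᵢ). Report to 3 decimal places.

0.260

Below the line: $80, $105 (q = 2 of N = 7).
ln(z/y) terms: ln(228/80) = 1.0473; ln(228/105) = 0.7754.
W = 1.822704 / 7 = 0.260.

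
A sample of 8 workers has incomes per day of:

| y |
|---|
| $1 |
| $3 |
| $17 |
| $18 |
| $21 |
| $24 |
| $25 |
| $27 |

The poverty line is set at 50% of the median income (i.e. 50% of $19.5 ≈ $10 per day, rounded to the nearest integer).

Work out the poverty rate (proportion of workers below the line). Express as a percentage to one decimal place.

2 of the 8 workers have income below $10.
H = 2/8 = 25.0%.

25.0%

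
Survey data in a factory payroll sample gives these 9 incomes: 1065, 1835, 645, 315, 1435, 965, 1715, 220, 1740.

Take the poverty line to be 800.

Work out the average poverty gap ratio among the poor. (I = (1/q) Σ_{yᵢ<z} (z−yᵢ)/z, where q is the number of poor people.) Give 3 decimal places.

Poor units: 220, 315, 645 (q = 3 of N = 9).
Shortfall ratios (z−y)/z: 0.7250, 0.6062, 0.1938; sum = 1.525000.
I averages over the q = 3 poor units only: 1.525000 / 3 = 0.508.

0.508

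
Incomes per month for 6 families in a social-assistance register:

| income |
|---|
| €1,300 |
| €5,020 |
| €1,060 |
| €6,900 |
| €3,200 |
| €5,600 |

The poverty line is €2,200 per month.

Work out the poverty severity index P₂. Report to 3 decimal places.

0.073

Incomes under z: €1,060, €1,300 (q = 2 of N = 6).
Normalized shortfalls: (2200−1060)/2200 = 0.5182; (2200−1300)/2200 = 0.4091.
Squared: 0.2685; 0.1674.
Sum = 0.435868; P₂ = 0.435868 / 6 = 0.073.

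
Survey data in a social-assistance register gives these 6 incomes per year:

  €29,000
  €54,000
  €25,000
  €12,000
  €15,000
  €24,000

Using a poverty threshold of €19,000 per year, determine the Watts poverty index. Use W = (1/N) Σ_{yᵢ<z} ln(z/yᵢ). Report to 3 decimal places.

0.116

Incomes under z: €12,000, €15,000 (q = 2 of N = 6).
Log gaps: ln(19000/12000) = 0.4595; ln(19000/15000) = 0.2364.
W = 0.695921 / 6 = 0.116.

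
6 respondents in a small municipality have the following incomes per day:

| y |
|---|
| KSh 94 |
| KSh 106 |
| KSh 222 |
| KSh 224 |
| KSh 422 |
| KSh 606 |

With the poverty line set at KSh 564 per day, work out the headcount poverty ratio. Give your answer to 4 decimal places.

0.8333

5 of the 6 respondents have income below KSh 564.
H = 5/6 = 0.8333.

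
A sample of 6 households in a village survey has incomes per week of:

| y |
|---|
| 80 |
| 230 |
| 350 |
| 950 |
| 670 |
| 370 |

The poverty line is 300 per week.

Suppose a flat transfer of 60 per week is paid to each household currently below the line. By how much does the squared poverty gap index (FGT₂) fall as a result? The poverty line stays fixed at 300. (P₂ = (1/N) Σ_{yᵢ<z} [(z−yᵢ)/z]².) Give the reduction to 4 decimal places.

0.0511

Before: below the line — 80, 230; squared poverty gap index (FGT₂) = 0.098704.
After the 60 transfer: below the line — 140, 290; squared poverty gap index (FGT₂) = 0.047593.
Reduction = 0.098704 − 0.047593 = 0.0511.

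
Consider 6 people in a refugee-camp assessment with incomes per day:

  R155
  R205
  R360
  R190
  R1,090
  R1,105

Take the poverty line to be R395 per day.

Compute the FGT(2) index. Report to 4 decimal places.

0.1463

Poor units: R155, R190, R205, R360 (q = 4 of N = 6).
Shortfall ratios: (395−155)/395 = 0.6076; (395−190)/395 = 0.5190; (395−205)/395 = 0.4810; (395−360)/395 = 0.0886.
Squared: 0.3692; 0.2693; 0.2314; 0.0079.
Sum = 0.877744; P₂ = 0.877744 / 6 = 0.1463.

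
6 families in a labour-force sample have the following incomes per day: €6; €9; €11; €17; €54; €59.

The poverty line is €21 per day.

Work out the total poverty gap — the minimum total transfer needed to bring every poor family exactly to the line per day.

Incomes under z: €6, €9, €11, €17 (q = 4 of N = 6).
Individual gaps: 21−6 = 15; 21−9 = 12; 21−11 = 10; 21−17 = 4.
Aggregate gap = €41.

€41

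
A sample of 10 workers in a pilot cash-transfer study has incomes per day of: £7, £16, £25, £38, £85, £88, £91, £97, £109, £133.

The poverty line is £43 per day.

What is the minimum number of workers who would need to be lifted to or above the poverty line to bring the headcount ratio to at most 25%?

2

4 of the 10 workers are poor, so H = 4/10 = 0.400.
A headcount ratio of at most 25% allows at most ⌊0.25 × 10⌋ = 2 poor workers.
So at least 4 − 2 = 2 must be lifted.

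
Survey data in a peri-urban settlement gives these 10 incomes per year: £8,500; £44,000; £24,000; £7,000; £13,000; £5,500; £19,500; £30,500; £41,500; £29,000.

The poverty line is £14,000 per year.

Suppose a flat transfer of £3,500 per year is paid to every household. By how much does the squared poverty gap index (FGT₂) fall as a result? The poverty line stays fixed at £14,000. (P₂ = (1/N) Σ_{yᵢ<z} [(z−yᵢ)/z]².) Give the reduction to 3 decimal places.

0.057

Before: below the line — £5,500, £7,000, £8,500, £13,000; squared poverty gap index (FGT₂) = 0.07781.
After the £3,500 transfer: below the line — £9,000, £10,500, £12,000; squared poverty gap index (FGT₂) = 0.02105.
Reduction = 0.07781 − 0.02105 = 0.057.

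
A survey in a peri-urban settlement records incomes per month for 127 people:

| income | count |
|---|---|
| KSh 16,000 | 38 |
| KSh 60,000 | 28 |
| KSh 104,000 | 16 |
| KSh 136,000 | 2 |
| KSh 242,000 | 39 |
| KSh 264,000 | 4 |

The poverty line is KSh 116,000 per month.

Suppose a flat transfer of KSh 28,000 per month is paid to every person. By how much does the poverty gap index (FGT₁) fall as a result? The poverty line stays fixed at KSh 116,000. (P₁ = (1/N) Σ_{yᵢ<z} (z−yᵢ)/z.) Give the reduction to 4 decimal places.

Before: below the line — 38×KSh 16,000, 28×KSh 60,000, 16×KSh 104,000; poverty gap index (FGT₁) = 0.377410.
After the KSh 28,000 transfer: below the line — 38×KSh 44,000, 28×KSh 88,000; poverty gap index (FGT₁) = 0.238936.
Reduction = 0.377410 − 0.238936 = 0.1385.

0.1385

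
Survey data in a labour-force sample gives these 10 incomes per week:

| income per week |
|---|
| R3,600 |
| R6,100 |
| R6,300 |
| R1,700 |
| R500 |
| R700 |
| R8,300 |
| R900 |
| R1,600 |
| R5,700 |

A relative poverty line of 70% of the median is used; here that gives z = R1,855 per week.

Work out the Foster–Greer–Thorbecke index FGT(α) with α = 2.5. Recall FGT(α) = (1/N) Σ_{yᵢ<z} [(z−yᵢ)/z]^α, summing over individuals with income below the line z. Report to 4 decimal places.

0.0961

Below z: R500, R700, R900, R1,600, R1,700 (q = 5 of N = 10).
Shortfall ratios: (1855−500)/1855 = 0.7305; (1855−700)/1855 = 0.6226; (1855−900)/1855 = 0.5148; (1855−1600)/1855 = 0.1375; (1855−1700)/1855 = 0.0836.
Raised to α = 2.5: 0.45602; 0.30591; 0.19017; 0.00701; 0.00202.
Sum = 0.961133; FGT(2.5) = 0.961133 / 10 = 0.0961.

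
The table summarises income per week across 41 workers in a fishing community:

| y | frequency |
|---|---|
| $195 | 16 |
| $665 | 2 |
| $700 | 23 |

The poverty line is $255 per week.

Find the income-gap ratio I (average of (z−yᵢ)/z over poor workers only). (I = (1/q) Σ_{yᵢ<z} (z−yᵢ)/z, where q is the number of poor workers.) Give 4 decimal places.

Below the line: 16×$195 (q = 16 of N = 41).
Shortfall ratios (z−y)/z: 0.2353 (×16); sum = 3.764706.
I averages over the q = 16 poor units only: 3.764706 / 16 = 0.2353.

0.2353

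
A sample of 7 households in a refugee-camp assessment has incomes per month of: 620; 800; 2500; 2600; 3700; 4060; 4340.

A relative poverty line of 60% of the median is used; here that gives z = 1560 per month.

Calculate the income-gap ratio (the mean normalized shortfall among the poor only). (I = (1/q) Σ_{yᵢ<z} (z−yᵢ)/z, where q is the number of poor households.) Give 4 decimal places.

0.5449

Below z: 620, 800 (q = 2 of N = 7).
Relative gaps: 0.6026, 0.4872; sum = 1.089744.
I averages over the q = 2 poor units only: 1.089744 / 2 = 0.5449.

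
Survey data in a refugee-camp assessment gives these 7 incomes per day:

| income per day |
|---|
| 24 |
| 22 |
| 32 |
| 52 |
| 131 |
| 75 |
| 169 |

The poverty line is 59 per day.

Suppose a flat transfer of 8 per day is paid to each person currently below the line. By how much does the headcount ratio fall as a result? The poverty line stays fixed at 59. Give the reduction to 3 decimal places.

0.143

Before: below the line — 22, 24, 32, 52; headcount ratio = 0.57143.
After the 8 transfer: below the line — 30, 32, 40; headcount ratio = 0.42857.
Reduction = 0.57143 − 0.42857 = 0.143.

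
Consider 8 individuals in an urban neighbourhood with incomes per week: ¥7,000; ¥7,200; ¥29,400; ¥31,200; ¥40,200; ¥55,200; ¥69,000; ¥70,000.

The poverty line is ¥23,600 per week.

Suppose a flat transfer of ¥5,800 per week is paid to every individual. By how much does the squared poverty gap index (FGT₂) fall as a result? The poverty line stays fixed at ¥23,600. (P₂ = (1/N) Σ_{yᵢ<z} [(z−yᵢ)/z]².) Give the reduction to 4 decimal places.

0.0708

Before: below the line — ¥7,000, ¥7,200; squared poverty gap index (FGT₂) = 0.122208.
After the ¥5,800 transfer: below the line — ¥12,800, ¥13,000; squared poverty gap index (FGT₂) = 0.051395.
Reduction = 0.122208 − 0.051395 = 0.0708.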